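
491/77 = 491/77 = 6.38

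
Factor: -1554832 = - 2^4*97177^1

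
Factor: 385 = 5^1 * 7^1 *11^1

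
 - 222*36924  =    -  8197128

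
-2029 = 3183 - 5212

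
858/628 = 429/314 = 1.37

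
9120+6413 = 15533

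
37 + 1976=2013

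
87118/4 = 43559/2 = 21779.50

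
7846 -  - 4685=12531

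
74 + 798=872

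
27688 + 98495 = 126183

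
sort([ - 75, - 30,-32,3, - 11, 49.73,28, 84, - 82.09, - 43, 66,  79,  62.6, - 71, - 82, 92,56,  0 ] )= [ - 82.09, - 82,-75,  -  71,-43,-32,-30, - 11,0, 3,  28,  49.73,56,62.6,  66,79, 84, 92] 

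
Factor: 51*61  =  3111  =  3^1 * 17^1*61^1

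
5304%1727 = 123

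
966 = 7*138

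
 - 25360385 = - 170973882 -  - 145613497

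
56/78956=14/19739 = 0.00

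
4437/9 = 493 = 493.00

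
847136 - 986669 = -139533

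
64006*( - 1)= - 64006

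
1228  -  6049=  -  4821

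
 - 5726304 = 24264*(  -  236) 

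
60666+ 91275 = 151941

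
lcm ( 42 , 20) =420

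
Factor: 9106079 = 9106079^1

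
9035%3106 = 2823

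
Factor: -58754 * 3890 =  - 228553060 = - 2^2 * 5^1*29^1*389^1*1013^1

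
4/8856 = 1/2214 = 0.00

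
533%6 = 5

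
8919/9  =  991 = 991.00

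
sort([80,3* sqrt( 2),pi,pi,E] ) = [ E, pi,  pi,3 * sqrt( 2 ), 80]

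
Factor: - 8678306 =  - 2^1*7^1*13^1* 41^1*1163^1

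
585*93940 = 54954900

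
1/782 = 1/782 =0.00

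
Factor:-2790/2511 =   -  10/9 =- 2^1*3^(  -  2 )*5^1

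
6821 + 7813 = 14634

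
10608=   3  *3536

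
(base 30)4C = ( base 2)10000100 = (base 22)60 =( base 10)132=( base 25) 57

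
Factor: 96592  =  2^4*6037^1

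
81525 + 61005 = 142530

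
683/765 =683/765 = 0.89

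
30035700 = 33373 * 900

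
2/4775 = 2/4775 =0.00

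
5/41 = 5/41 = 0.12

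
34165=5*6833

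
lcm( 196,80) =3920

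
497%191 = 115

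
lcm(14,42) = 42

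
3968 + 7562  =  11530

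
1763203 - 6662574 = -4899371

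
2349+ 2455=4804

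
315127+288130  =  603257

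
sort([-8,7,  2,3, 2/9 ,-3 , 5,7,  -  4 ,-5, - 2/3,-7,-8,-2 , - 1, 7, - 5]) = [ - 8 ,  -  8, - 7,-5,-5,-4, - 3,-2, - 1, - 2/3, 2/9,  2,  3,5,  7, 7, 7]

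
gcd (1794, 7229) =1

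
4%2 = 0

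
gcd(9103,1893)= 1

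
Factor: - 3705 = -3^1*5^1*13^1*19^1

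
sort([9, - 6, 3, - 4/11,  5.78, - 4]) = [ - 6, - 4,- 4/11 , 3,  5.78, 9]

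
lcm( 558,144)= 4464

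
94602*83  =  7851966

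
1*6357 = 6357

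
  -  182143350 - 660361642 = - 842504992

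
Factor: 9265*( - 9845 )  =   - 91213925 = - 5^2*11^1*17^1 * 109^1*179^1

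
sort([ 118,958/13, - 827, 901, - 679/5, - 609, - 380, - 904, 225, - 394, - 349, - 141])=[ - 904,  -  827, - 609, - 394,  -  380, - 349, - 141, - 679/5, 958/13,118, 225,901 ]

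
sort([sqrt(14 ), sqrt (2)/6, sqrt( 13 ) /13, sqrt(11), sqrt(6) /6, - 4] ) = [ - 4,sqrt( 2) /6,sqrt (13)/13, sqrt( 6)/6,sqrt (11),sqrt( 14)]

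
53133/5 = 53133/5 = 10626.60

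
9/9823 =9/9823=   0.00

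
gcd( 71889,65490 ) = 3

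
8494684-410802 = 8083882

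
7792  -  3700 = 4092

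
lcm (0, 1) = 0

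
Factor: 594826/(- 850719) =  - 2^1*3^( - 1)*23^1*67^1*193^1*283573^ (  -  1)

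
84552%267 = 180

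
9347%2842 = 821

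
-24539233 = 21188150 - 45727383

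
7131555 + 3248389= 10379944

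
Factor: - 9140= - 2^2*5^1  *  457^1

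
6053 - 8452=-2399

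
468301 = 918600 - 450299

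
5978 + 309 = 6287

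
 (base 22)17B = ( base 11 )540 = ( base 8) 1211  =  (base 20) 1c9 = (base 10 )649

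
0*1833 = 0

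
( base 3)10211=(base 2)1100111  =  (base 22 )4F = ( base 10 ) 103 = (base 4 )1213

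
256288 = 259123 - 2835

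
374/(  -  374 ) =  - 1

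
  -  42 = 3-45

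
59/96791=59/96791= 0.00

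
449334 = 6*74889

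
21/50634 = 7/16878= 0.00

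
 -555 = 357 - 912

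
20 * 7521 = 150420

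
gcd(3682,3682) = 3682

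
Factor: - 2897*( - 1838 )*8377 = 44604894622 = 2^1 * 919^1*2897^1* 8377^1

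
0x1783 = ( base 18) 10a7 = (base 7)23356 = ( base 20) f0j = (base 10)6019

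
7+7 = 14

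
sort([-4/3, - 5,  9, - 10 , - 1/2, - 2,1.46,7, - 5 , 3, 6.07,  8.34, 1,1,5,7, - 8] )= [ - 10, - 8,- 5,-5,  -  2, - 4/3,-1/2,1,1, 1.46,  3,5,6.07, 7,7,  8.34,9] 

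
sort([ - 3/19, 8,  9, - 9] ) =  [-9,-3/19, 8,9]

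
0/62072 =0 =0.00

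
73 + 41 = 114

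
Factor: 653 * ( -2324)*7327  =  -2^2*7^1*17^1 * 83^1 * 431^1*653^1 = - 11119250044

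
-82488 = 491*( -168)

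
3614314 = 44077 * 82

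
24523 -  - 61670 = 86193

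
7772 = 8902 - 1130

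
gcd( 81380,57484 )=4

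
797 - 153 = 644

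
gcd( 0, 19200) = 19200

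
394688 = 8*49336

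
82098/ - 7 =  - 11729 + 5/7 = -11728.29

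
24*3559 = 85416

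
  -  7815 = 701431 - 709246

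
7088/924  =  7+155/231 = 7.67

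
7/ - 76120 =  - 7/76120 = -0.00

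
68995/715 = 96+71/143 = 96.50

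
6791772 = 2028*3349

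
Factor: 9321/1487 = 3^1*13^1*239^1*1487^ (-1 )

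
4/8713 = 4/8713=0.00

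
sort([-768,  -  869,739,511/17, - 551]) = [- 869, - 768, - 551,511/17,739]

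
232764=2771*84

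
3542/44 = 161/2= 80.50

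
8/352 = 1/44 = 0.02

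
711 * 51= 36261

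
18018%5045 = 2883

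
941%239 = 224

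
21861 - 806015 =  - 784154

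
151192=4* 37798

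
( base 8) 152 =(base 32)3a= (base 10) 106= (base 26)42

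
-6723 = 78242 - 84965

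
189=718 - 529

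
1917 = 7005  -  5088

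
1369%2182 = 1369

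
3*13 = 39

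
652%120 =52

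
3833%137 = 134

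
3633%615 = 558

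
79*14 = 1106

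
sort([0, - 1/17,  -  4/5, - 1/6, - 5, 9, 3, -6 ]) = [-6, - 5, - 4/5, - 1/6, - 1/17, 0, 3, 9]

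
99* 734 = 72666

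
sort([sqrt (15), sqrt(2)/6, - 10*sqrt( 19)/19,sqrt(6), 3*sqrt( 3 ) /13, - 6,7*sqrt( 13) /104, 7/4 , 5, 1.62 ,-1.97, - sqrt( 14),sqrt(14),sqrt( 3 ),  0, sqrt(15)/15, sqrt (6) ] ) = [ - 6,-sqrt( 14), - 10*sqrt( 19 ) /19, - 1.97, 0 , sqrt( 2 ) /6, 7*sqrt(13)/104,sqrt( 15 ) /15,  3*sqrt(3)/13, 1.62,sqrt(3), 7/4, sqrt( 6),sqrt(6),sqrt(14 ) , sqrt( 15 ), 5]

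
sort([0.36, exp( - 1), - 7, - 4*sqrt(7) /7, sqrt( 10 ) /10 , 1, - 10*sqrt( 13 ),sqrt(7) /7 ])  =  [ - 10*sqrt( 13 ), - 7 , - 4*sqrt( 7)/7,sqrt( 10)/10, 0.36 , exp( - 1) , sqrt ( 7)/7, 1 ]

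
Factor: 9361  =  11^1* 23^1*37^1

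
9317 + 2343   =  11660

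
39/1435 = 39/1435  =  0.03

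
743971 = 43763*17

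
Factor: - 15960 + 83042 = 2^1*17^1*1973^1 = 67082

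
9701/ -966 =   -  11 + 925/966 = - 10.04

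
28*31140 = 871920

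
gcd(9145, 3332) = 1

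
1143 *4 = 4572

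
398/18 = 199/9=22.11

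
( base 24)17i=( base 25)15C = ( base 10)762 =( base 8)1372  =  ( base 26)138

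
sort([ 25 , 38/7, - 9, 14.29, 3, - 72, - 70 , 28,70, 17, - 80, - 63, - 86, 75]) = [ - 86, - 80, - 72, - 70, - 63, - 9 , 3, 38/7, 14.29, 17, 25,28, 70, 75 ]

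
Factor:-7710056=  - 2^3*29^1*167^1*199^1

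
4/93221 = 4/93221  =  0.00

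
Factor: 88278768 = 2^4*3^3*  181^1 *1129^1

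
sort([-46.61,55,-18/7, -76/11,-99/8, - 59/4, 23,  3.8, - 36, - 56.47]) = [-56.47,-46.61 , - 36, - 59/4,-99/8, - 76/11, - 18/7,3.8,23, 55]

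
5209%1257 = 181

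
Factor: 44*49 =2^2 * 7^2*11^1 = 2156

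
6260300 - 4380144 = 1880156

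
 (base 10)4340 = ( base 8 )10364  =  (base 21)9he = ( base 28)5F0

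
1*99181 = 99181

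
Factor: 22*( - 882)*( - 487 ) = 9449748 = 2^2  *3^2*7^2*11^1*487^1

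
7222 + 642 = 7864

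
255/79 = 3+18/79 = 3.23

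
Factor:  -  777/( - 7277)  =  3^1*7^1*19^( - 1 )*37^1*383^(  -  1) 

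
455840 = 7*65120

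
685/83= 685/83 = 8.25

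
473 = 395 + 78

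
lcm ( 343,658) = 32242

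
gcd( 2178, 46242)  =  18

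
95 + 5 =100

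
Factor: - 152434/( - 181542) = 199/237 = 3^( - 1 )*79^( - 1 )*199^1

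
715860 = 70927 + 644933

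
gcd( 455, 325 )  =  65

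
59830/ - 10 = - 5983/1=- 5983.00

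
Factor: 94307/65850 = 2^ ( - 1)*3^(-1)*5^( - 2)*439^( - 1)*94307^1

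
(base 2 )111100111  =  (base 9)601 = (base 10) 487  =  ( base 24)K7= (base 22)103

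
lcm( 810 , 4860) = 4860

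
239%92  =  55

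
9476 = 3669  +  5807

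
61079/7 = 8725 + 4/7 = 8725.57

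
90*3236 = 291240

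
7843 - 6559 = 1284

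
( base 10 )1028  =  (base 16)404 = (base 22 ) 22G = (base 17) 398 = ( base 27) 1B2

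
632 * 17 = 10744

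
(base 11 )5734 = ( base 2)1110101110011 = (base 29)8RS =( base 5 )220124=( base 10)7539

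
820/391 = 2 + 38/391 = 2.10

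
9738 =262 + 9476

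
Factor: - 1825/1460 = -2^ (-2 )* 5^1 =- 5/4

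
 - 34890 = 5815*( - 6)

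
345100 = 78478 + 266622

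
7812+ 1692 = 9504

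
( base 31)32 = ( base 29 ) 38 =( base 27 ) 3E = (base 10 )95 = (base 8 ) 137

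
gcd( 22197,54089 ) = 7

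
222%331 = 222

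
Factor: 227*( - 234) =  - 2^1*3^2*13^1*227^1 =- 53118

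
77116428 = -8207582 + 85324010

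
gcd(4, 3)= 1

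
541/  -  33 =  - 541/33 = -  16.39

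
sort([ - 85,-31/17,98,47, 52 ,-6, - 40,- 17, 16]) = [- 85,-40, - 17, - 6,  -  31/17, 16, 47,52, 98]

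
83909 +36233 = 120142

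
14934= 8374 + 6560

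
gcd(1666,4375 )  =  7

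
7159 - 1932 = 5227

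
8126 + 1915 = 10041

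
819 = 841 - 22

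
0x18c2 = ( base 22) d22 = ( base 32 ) 662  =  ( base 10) 6338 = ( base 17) 14fe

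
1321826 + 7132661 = 8454487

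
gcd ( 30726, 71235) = 9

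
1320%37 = 25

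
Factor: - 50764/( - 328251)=2^2*3^ ( - 1)*11^( - 1)*29^(  -  1)*37^1=148/957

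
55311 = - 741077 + 796388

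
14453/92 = 157 + 9/92=157.10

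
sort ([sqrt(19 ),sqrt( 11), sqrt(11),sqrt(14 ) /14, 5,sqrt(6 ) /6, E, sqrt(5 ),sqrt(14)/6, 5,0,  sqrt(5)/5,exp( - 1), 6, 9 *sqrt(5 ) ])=[ 0,sqrt( 14 )/14,exp( - 1 ),sqrt(6)/6 , sqrt( 5)/5 , sqrt(14 ) /6,sqrt(5), E, sqrt(11), sqrt( 11), sqrt( 19), 5,5 , 6,9*sqrt(5) ] 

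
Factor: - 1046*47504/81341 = -49689184/81341 = - 2^5 * 13^( - 1 )  *  523^1*2969^1 * 6257^(- 1 )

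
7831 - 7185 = 646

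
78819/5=78819/5 = 15763.80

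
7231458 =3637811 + 3593647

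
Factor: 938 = 2^1*7^1*67^1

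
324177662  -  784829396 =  -460651734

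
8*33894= 271152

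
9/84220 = 9/84220 = 0.00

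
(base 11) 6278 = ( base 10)8313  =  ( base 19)140A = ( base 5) 231223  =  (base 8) 20171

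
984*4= 3936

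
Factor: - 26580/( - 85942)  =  2^1*3^1*5^1*97^(-1) = 30/97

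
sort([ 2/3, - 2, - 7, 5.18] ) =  [ - 7,  -  2, 2/3, 5.18]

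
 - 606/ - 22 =303/11 = 27.55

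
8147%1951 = 343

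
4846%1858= 1130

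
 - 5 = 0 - 5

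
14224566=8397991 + 5826575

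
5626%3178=2448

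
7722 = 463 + 7259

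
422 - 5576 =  - 5154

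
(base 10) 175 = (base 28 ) 67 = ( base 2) 10101111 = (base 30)5P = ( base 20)8f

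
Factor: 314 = 2^1 * 157^1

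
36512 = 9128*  4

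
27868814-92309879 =-64441065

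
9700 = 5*1940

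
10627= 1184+9443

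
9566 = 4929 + 4637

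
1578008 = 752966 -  - 825042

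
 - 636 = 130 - 766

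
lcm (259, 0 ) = 0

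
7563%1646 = 979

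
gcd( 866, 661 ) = 1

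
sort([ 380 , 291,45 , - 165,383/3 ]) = [ - 165,45,383/3,291, 380 ]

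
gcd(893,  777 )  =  1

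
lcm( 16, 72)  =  144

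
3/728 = 3/728 = 0.00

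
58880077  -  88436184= -29556107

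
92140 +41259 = 133399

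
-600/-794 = 300/397 = 0.76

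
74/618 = 37/309 =0.12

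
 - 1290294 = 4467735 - 5758029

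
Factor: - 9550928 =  - 2^4*596933^1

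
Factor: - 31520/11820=-8/3 = -2^3*3^(- 1)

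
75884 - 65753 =10131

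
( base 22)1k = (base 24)1i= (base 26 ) 1g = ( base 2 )101010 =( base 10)42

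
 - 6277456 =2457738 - 8735194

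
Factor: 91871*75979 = 6980266709 = 13^1*37^1*191^1*75979^1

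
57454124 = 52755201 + 4698923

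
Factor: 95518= 2^1 *163^1*293^1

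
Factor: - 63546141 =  - 3^1 *809^1*26183^1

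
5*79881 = 399405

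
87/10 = 8+ 7/10 =8.70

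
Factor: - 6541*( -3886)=2^1* 29^1 * 31^1*  67^1 * 211^1 = 25418326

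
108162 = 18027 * 6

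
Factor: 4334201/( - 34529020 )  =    -  2^(-2 )*5^(-1 ) * 17^1*47^( - 1 )*109^( - 1)*193^1*337^(-1)*1321^1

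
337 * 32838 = 11066406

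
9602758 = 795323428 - 785720670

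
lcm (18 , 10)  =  90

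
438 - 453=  - 15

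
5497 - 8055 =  - 2558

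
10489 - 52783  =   - 42294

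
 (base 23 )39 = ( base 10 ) 78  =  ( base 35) 28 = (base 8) 116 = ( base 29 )2K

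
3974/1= 3974= 3974.00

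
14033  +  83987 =98020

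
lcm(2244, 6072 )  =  103224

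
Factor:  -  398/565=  - 2^1*5^( -1) * 113^(  -  1 ) * 199^1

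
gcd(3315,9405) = 15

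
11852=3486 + 8366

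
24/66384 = 1/2766 = 0.00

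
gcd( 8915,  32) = 1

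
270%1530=270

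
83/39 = 83/39  =  2.13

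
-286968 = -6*47828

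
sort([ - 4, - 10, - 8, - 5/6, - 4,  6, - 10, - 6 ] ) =[-10, - 10,-8,  -  6, - 4, - 4, - 5/6,6] 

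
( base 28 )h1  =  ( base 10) 477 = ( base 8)735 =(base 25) j2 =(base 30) FR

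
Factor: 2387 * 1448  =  3456376= 2^3*7^1*11^1*31^1*181^1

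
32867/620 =32867/620 = 53.01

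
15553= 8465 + 7088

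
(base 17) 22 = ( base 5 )121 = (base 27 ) 19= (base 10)36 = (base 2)100100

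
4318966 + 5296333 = 9615299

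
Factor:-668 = - 2^2*167^1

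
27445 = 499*55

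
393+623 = 1016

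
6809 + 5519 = 12328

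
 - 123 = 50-173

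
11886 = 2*5943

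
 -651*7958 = - 5180658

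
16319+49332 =65651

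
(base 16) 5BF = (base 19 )418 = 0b10110111111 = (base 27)20D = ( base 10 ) 1471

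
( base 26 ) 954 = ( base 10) 6218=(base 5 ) 144333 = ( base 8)14112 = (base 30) 6R8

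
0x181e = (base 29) 79q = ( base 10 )6174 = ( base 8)14036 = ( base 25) 9LO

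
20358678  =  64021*318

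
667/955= 667/955 = 0.70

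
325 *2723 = 884975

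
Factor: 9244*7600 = 70254400 =2^6*5^2*19^1 * 2311^1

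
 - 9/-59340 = 3/19780 =0.00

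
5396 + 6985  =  12381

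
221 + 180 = 401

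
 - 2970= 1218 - 4188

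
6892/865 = 6892/865 = 7.97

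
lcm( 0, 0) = 0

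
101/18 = 5+11/18 = 5.61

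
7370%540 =350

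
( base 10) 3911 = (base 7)14255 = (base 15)125b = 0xF47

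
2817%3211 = 2817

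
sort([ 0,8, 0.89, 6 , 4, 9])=[ 0 , 0.89, 4, 6,8, 9]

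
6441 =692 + 5749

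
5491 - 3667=1824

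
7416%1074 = 972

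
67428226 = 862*78223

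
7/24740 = 7/24740 =0.00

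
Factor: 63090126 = 2^1*3^2*11^2*83^1*349^1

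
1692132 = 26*65082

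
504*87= 43848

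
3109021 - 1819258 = 1289763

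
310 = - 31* (-10)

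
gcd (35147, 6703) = 1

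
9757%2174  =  1061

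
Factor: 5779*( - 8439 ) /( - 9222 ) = 2^(  -  1 )*53^( - 1)*97^1*5779^1 = 560563/106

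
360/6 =60 =60.00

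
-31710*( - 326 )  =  10337460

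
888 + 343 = 1231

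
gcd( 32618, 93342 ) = 94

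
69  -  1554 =- 1485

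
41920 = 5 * 8384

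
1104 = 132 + 972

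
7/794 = 7/794 =0.01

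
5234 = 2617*2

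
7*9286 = 65002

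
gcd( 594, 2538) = 54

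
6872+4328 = 11200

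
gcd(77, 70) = 7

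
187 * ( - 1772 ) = - 331364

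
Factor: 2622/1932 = 19/14 = 2^( - 1) * 7^ ( - 1)*19^1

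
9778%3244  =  46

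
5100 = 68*75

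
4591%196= 83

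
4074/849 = 1358/283= 4.80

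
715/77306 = 715/77306= 0.01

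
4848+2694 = 7542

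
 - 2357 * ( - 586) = 1381202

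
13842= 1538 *9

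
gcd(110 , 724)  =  2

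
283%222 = 61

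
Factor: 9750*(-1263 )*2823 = -34763127750=- 2^1*3^3*5^3*13^1*421^1 *941^1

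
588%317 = 271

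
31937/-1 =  - 31937/1 = - 31937.00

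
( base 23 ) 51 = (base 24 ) 4k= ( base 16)74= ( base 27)48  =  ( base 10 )116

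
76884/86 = 894=894.00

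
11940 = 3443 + 8497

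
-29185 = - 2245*13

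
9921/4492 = 2 + 937/4492 = 2.21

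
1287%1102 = 185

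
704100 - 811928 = -107828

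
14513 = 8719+5794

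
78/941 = 78/941 =0.08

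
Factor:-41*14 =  - 2^1* 7^1 * 41^1 = - 574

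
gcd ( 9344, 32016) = 16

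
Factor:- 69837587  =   -2129^1*32803^1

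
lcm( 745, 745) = 745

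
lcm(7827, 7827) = 7827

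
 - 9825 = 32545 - 42370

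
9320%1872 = 1832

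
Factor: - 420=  - 2^2*3^1*5^1* 7^1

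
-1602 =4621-6223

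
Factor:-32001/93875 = - 3^1 * 5^( - 3)* 751^(-1)*10667^1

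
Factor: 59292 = 2^2 *3^5 *61^1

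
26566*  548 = 14558168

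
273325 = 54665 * 5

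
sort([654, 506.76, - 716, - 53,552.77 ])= [  -  716, - 53,506.76,552.77,654]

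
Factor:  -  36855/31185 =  - 11^( - 1)*13^1 = -13/11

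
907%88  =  27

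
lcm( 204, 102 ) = 204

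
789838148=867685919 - 77847771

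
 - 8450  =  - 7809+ - 641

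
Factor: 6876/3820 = 9/5  =  3^2*5^(  -  1 ) 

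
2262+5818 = 8080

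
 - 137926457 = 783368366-921294823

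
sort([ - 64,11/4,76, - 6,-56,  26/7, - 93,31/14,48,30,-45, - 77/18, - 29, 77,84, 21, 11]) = [ - 93, - 64, - 56 , - 45, - 29, - 6,-77/18,31/14,  11/4,26/7, 11,21,30,48, 76,77,84 ] 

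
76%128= 76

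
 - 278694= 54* ( - 5161 )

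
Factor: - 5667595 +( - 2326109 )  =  - 2^3*3^1*333071^1 = - 7993704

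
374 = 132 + 242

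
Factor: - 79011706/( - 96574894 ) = 13^( - 1)*3714419^(-1 )*39505853^1 = 39505853/48287447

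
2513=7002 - 4489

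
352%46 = 30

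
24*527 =12648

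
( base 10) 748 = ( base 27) 10j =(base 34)M0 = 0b1011101100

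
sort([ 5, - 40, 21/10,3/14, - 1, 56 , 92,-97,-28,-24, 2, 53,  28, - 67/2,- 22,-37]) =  [ - 97, - 40,-37,  -  67/2,-28, - 24,-22, - 1, 3/14, 2, 21/10,5, 28,53, 56, 92]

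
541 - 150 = 391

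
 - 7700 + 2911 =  - 4789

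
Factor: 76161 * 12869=3^1*17^1*53^1*479^1*757^1 = 980115909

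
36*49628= 1786608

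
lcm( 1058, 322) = 7406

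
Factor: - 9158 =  - 2^1 * 19^1*241^1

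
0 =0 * 67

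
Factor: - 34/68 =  - 1/2 = -2^(  -  1)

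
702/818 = 351/409 = 0.86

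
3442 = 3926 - 484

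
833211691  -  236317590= 596894101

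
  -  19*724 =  - 13756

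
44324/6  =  22162/3 = 7387.33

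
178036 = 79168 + 98868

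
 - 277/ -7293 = 277/7293  =  0.04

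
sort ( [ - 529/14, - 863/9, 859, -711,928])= [ - 711, - 863/9 , - 529/14,859,928]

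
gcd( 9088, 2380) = 4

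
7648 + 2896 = 10544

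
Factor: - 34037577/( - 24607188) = 3781953/2734132 = 2^( - 2)*3^2*7^1*173^1*347^1*479^ (-1)*1427^(  -  1)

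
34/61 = 34/61 = 0.56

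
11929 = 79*151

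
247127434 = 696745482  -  449618048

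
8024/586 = 4012/293 = 13.69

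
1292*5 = 6460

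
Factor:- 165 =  - 3^1*5^1*11^1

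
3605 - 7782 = - 4177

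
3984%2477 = 1507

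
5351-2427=2924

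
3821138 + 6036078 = 9857216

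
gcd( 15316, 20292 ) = 4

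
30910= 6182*5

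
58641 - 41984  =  16657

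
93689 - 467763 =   -  374074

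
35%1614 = 35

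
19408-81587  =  -62179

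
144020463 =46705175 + 97315288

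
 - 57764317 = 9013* (-6409) 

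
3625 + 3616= 7241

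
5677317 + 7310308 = 12987625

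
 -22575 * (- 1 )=22575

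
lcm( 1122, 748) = 2244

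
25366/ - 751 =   -  34 + 168/751 = - 33.78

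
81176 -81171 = 5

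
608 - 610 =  - 2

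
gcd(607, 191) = 1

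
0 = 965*0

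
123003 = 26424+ 96579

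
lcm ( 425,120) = 10200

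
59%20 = 19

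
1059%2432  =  1059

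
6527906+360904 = 6888810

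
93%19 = 17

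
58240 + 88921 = 147161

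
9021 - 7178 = 1843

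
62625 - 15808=46817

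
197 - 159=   38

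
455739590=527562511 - 71822921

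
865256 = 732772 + 132484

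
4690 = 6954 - 2264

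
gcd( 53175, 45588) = 3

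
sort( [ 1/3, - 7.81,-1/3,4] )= [ - 7.81, - 1/3,1/3 , 4 ]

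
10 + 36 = 46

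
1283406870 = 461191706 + 822215164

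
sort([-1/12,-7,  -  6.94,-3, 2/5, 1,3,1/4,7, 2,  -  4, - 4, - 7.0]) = [- 7,-7.0, - 6.94, - 4, - 4 ,-3, - 1/12 , 1/4,  2/5, 1 , 2,3,7]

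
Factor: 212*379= 80348  =  2^2*53^1*379^1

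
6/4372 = 3/2186  =  0.00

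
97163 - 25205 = 71958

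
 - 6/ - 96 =1/16 = 0.06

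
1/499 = 1/499=0.00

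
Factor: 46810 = 2^1*5^1*31^1*151^1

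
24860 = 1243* 20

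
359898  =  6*59983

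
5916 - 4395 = 1521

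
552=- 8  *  (  -  69 )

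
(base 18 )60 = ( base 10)108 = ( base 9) 130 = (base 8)154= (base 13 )84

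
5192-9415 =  - 4223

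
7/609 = 1/87= 0.01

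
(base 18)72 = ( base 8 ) 200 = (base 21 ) 62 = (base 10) 128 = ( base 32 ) 40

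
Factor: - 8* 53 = - 424=- 2^3*53^1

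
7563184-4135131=3428053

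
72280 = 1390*52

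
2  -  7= -5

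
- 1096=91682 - 92778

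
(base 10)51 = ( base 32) 1J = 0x33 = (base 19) 2d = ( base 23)25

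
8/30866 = 4/15433 = 0.00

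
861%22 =3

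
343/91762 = 343/91762 = 0.00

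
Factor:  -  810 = -2^1 * 3^4*5^1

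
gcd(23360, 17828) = 4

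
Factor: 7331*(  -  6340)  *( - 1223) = 56843254420 = 2^2* 5^1*317^1*1223^1*7331^1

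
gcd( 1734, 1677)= 3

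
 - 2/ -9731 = 2/9731 = 0.00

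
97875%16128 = 1107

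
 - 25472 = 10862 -36334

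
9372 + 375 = 9747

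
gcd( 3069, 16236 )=99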